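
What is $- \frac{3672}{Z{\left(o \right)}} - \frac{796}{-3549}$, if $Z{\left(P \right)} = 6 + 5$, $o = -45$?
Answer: $- \frac{13023172}{39039} \approx -333.59$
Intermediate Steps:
$Z{\left(P \right)} = 11$
$- \frac{3672}{Z{\left(o \right)}} - \frac{796}{-3549} = - \frac{3672}{11} - \frac{796}{-3549} = \left(-3672\right) \frac{1}{11} - - \frac{796}{3549} = - \frac{3672}{11} + \frac{796}{3549} = - \frac{13023172}{39039}$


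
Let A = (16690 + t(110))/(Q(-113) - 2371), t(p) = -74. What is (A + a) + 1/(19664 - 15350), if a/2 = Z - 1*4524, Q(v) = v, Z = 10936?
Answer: 11445833107/892998 ≈ 12817.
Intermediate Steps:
A = -4154/621 (A = (16690 - 74)/(-113 - 2371) = 16616/(-2484) = 16616*(-1/2484) = -4154/621 ≈ -6.6892)
a = 12824 (a = 2*(10936 - 1*4524) = 2*(10936 - 4524) = 2*6412 = 12824)
(A + a) + 1/(19664 - 15350) = (-4154/621 + 12824) + 1/(19664 - 15350) = 7959550/621 + 1/4314 = 11445833107/892998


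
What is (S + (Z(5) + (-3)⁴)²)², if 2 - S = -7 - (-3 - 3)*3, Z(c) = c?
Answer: 54567769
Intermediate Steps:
S = -9 (S = 2 - (-7 - (-3 - 3)*3) = 2 - (-7 - (-6)*3) = 2 - (-7 - 1*(-18)) = 2 - (-7 + 18) = 2 - 1*11 = 2 - 11 = -9)
(S + (Z(5) + (-3)⁴)²)² = (-9 + (5 + (-3)⁴)²)² = (-9 + (5 + 81)²)² = (-9 + 86²)² = (-9 + 7396)² = 7387² = 54567769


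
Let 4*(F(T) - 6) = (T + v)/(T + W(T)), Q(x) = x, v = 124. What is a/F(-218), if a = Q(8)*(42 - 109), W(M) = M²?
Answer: -50712032/567625 ≈ -89.341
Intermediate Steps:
F(T) = 6 + (124 + T)/(4*(T + T²)) (F(T) = 6 + ((T + 124)/(T + T²))/4 = 6 + ((124 + T)/(T + T²))/4 = 6 + (124 + T)/(4*(T + T²)))
a = -536 (a = 8*(42 - 109) = 8*(-67) = -536)
a/F(-218) = -536*(-872*(1 - 218)/(124 + 24*(-218)² + 25*(-218))) = -536*189224/(124 + 24*47524 - 5450) = -536*189224/(124 + 1140576 - 5450) = -536/((¼)*(-1/218)*(-1/217)*1135250) = -536/567625/94612 = -536*94612/567625 = -50712032/567625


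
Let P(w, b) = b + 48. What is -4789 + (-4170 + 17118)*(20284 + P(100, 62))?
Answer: 264056723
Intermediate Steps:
P(w, b) = 48 + b
-4789 + (-4170 + 17118)*(20284 + P(100, 62)) = -4789 + (-4170 + 17118)*(20284 + (48 + 62)) = -4789 + 12948*(20284 + 110) = -4789 + 12948*20394 = -4789 + 264061512 = 264056723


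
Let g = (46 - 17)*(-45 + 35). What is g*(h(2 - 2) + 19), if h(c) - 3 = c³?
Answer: -6380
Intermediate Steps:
h(c) = 3 + c³
g = -290 (g = 29*(-10) = -290)
g*(h(2 - 2) + 19) = -290*((3 + (2 - 2)³) + 19) = -290*((3 + 0³) + 19) = -290*((3 + 0) + 19) = -290*(3 + 19) = -290*22 = -6380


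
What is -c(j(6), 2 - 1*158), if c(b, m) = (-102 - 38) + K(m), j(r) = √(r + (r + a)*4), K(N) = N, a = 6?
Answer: 296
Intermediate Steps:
j(r) = √(24 + 5*r) (j(r) = √(r + (r + 6)*4) = √(r + (6 + r)*4) = √(r + (24 + 4*r)) = √(24 + 5*r))
c(b, m) = -140 + m (c(b, m) = (-102 - 38) + m = -140 + m)
-c(j(6), 2 - 1*158) = -(-140 + (2 - 1*158)) = -(-140 + (2 - 158)) = -(-140 - 156) = -1*(-296) = 296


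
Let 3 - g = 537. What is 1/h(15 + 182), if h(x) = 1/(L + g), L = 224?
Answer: -310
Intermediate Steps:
g = -534 (g = 3 - 1*537 = 3 - 537 = -534)
h(x) = -1/310 (h(x) = 1/(224 - 534) = 1/(-310) = -1/310)
1/h(15 + 182) = 1/(-1/310) = -310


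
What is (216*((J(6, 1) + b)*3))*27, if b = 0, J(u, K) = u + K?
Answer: 122472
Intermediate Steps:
J(u, K) = K + u
(216*((J(6, 1) + b)*3))*27 = (216*(((1 + 6) + 0)*3))*27 = (216*((7 + 0)*3))*27 = (216*(7*3))*27 = (216*21)*27 = 4536*27 = 122472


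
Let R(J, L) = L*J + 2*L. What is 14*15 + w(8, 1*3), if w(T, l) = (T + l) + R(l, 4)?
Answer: 241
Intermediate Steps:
R(J, L) = 2*L + J*L (R(J, L) = J*L + 2*L = 2*L + J*L)
w(T, l) = 8 + T + 5*l (w(T, l) = (T + l) + 4*(2 + l) = (T + l) + (8 + 4*l) = 8 + T + 5*l)
14*15 + w(8, 1*3) = 14*15 + (8 + 8 + 5*(1*3)) = 210 + (8 + 8 + 5*3) = 210 + (8 + 8 + 15) = 210 + 31 = 241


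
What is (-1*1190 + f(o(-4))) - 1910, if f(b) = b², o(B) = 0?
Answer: -3100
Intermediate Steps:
(-1*1190 + f(o(-4))) - 1910 = (-1*1190 + 0²) - 1910 = (-1190 + 0) - 1910 = -1190 - 1910 = -3100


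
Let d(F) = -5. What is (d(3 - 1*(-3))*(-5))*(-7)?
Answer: -175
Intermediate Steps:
(d(3 - 1*(-3))*(-5))*(-7) = -5*(-5)*(-7) = 25*(-7) = -175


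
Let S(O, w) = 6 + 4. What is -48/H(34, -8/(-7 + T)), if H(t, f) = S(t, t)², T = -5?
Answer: -12/25 ≈ -0.48000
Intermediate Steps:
S(O, w) = 10
H(t, f) = 100 (H(t, f) = 10² = 100)
-48/H(34, -8/(-7 + T)) = -48/100 = -48*1/100 = -12/25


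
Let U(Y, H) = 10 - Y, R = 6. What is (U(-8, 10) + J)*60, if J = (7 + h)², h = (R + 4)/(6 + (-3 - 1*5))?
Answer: 1320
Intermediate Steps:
h = -5 (h = (6 + 4)/(6 + (-3 - 1*5)) = 10/(6 + (-3 - 5)) = 10/(6 - 8) = 10/(-2) = 10*(-½) = -5)
J = 4 (J = (7 - 5)² = 2² = 4)
(U(-8, 10) + J)*60 = ((10 - 1*(-8)) + 4)*60 = ((10 + 8) + 4)*60 = (18 + 4)*60 = 22*60 = 1320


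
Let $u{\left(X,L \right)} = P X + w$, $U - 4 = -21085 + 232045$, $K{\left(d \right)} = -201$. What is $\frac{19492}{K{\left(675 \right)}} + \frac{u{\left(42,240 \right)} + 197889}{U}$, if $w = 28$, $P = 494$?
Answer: $- \frac{4068158623}{42403764} \approx -95.939$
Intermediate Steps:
$U = 210964$ ($U = 4 + \left(-21085 + 232045\right) = 4 + 210960 = 210964$)
$u{\left(X,L \right)} = 28 + 494 X$ ($u{\left(X,L \right)} = 494 X + 28 = 28 + 494 X$)
$\frac{19492}{K{\left(675 \right)}} + \frac{u{\left(42,240 \right)} + 197889}{U} = \frac{19492}{-201} + \frac{\left(28 + 494 \cdot 42\right) + 197889}{210964} = 19492 \left(- \frac{1}{201}\right) + \left(\left(28 + 20748\right) + 197889\right) \frac{1}{210964} = - \frac{19492}{201} + \left(20776 + 197889\right) \frac{1}{210964} = - \frac{19492}{201} + 218665 \cdot \frac{1}{210964} = - \frac{19492}{201} + \frac{218665}{210964} = - \frac{4068158623}{42403764}$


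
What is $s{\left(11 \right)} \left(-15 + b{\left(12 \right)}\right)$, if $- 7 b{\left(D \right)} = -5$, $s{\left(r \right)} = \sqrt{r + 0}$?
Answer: $- \frac{100 \sqrt{11}}{7} \approx -47.38$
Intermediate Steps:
$s{\left(r \right)} = \sqrt{r}$
$b{\left(D \right)} = \frac{5}{7}$ ($b{\left(D \right)} = \left(- \frac{1}{7}\right) \left(-5\right) = \frac{5}{7}$)
$s{\left(11 \right)} \left(-15 + b{\left(12 \right)}\right) = \sqrt{11} \left(-15 + \frac{5}{7}\right) = \sqrt{11} \left(- \frac{100}{7}\right) = - \frac{100 \sqrt{11}}{7}$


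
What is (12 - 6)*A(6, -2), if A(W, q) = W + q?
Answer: 24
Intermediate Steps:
(12 - 6)*A(6, -2) = (12 - 6)*(6 - 2) = 6*4 = 24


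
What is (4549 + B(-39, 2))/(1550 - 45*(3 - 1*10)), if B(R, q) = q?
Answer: 4551/1865 ≈ 2.4402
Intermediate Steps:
(4549 + B(-39, 2))/(1550 - 45*(3 - 1*10)) = (4549 + 2)/(1550 - 45*(3 - 1*10)) = 4551/(1550 - 45*(3 - 10)) = 4551/(1550 - 45*(-7)) = 4551/(1550 + 315) = 4551/1865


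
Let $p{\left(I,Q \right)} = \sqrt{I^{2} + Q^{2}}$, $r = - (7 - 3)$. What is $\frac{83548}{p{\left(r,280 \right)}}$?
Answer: $\frac{20887 \sqrt{29}}{377} \approx 298.36$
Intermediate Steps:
$r = -4$ ($r = \left(-1\right) 4 = -4$)
$\frac{83548}{p{\left(r,280 \right)}} = \frac{83548}{\sqrt{\left(-4\right)^{2} + 280^{2}}} = \frac{83548}{\sqrt{16 + 78400}} = \frac{83548}{\sqrt{78416}} = \frac{83548}{52 \sqrt{29}} = 83548 \frac{\sqrt{29}}{1508} = \frac{20887 \sqrt{29}}{377}$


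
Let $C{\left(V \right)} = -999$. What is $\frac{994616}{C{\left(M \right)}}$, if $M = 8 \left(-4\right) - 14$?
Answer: $- \frac{994616}{999} \approx -995.61$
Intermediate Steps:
$M = -46$ ($M = -32 - 14 = -46$)
$\frac{994616}{C{\left(M \right)}} = \frac{994616}{-999} = 994616 \left(- \frac{1}{999}\right) = - \frac{994616}{999}$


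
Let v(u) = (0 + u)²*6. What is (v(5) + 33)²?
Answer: 33489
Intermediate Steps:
v(u) = 6*u² (v(u) = u²*6 = 6*u²)
(v(5) + 33)² = (6*5² + 33)² = (6*25 + 33)² = (150 + 33)² = 183² = 33489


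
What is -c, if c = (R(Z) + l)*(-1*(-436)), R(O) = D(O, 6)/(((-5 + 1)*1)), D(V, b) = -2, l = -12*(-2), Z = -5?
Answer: -10682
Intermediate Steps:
l = 24
R(O) = ½ (R(O) = -2/(-5 + 1) = -2/((-4*1)) = -2/(-4) = -2*(-¼) = ½)
c = 10682 (c = (½ + 24)*(-1*(-436)) = (49/2)*436 = 10682)
-c = -1*10682 = -10682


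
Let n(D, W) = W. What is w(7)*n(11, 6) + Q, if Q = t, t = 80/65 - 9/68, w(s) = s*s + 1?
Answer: 266171/884 ≈ 301.10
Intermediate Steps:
w(s) = 1 + s² (w(s) = s² + 1 = 1 + s²)
t = 971/884 (t = 80*(1/65) - 9*1/68 = 16/13 - 9/68 = 971/884 ≈ 1.0984)
Q = 971/884 ≈ 1.0984
w(7)*n(11, 6) + Q = (1 + 7²)*6 + 971/884 = (1 + 49)*6 + 971/884 = 50*6 + 971/884 = 300 + 971/884 = 266171/884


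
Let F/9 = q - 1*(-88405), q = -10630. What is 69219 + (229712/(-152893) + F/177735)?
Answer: 7376680677220/106566421 ≈ 69221.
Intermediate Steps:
F = 699975 (F = 9*(-10630 - 1*(-88405)) = 9*(-10630 + 88405) = 9*77775 = 699975)
69219 + (229712/(-152893) + F/177735) = 69219 + (229712/(-152893) + 699975/177735) = 69219 + (229712*(-1/152893) + 699975*(1/177735)) = 69219 + (-229712/152893 + 2745/697) = 69219 + 259582021/106566421 = 7376680677220/106566421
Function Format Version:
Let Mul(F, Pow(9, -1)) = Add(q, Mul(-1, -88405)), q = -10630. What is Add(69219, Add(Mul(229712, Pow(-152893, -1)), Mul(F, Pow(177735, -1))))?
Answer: Rational(7376680677220, 106566421) ≈ 69221.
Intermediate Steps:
F = 699975 (F = Mul(9, Add(-10630, Mul(-1, -88405))) = Mul(9, Add(-10630, 88405)) = Mul(9, 77775) = 699975)
Add(69219, Add(Mul(229712, Pow(-152893, -1)), Mul(F, Pow(177735, -1)))) = Add(69219, Add(Mul(229712, Pow(-152893, -1)), Mul(699975, Pow(177735, -1)))) = Add(69219, Add(Mul(229712, Rational(-1, 152893)), Mul(699975, Rational(1, 177735)))) = Add(69219, Add(Rational(-229712, 152893), Rational(2745, 697))) = Add(69219, Rational(259582021, 106566421)) = Rational(7376680677220, 106566421)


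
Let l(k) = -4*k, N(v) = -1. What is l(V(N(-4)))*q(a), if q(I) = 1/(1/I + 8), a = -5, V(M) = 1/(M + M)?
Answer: 10/39 ≈ 0.25641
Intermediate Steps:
V(M) = 1/(2*M)
q(I) = 1/(8 + 1/I)
l(V(N(-4)))*q(a) = (-2/(-1))*(-5/(1 + 8*(-5))) = (-2*(-1))*(-5/(1 - 40)) = (-4*(-1/2))*(-5/(-39)) = 2*(-5*(-1/39)) = 2*(5/39) = 10/39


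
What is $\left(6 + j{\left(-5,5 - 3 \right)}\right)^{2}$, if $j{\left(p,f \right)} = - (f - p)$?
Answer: $1$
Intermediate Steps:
$j{\left(p,f \right)} = p - f$
$\left(6 + j{\left(-5,5 - 3 \right)}\right)^{2} = \left(6 - \left(10 - 3\right)\right)^{2} = \left(6 - 7\right)^{2} = \left(-1\right)^{2} = 1$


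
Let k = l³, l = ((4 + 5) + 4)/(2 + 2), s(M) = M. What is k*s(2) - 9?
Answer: 1909/32 ≈ 59.656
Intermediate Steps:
l = 13/4 (l = (9 + 4)/4 = 13*(¼) = 13/4 ≈ 3.2500)
k = 2197/64 (k = (13/4)³ = 2197/64 ≈ 34.328)
k*s(2) - 9 = (2197/64)*2 - 9 = 2197/32 - 9 = 1909/32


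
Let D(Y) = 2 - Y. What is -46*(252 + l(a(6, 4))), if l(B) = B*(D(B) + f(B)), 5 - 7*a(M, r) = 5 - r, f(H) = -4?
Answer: -564696/49 ≈ -11524.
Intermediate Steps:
a(M, r) = r/7 (a(M, r) = 5/7 - (5 - r)/7 = 5/7 + (-5/7 + r/7) = r/7)
l(B) = B*(-2 - B) (l(B) = B*((2 - B) - 4) = B*(-2 - B))
-46*(252 + l(a(6, 4))) = -46*(252 - (⅐)*4*(2 + (⅐)*4)) = -46*(252 - 1*4/7*(2 + 4/7)) = -46*(252 - 1*4/7*18/7) = -46*(252 - 72/49) = -46*12276/49 = -564696/49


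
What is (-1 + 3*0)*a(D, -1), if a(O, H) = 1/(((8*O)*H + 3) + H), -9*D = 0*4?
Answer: -1/2 ≈ -0.50000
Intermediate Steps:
D = 0 (D = -0*4 = -1/9*0 = 0)
a(O, H) = 1/(3 + H + 8*H*O) (a(O, H) = 1/((8*H*O + 3) + H) = 1/((3 + 8*H*O) + H) = 1/(3 + H + 8*H*O))
(-1 + 3*0)*a(D, -1) = (-1 + 3*0)/(3 - 1 + 8*(-1)*0) = (-1 + 0)/(3 - 1 + 0) = -1/2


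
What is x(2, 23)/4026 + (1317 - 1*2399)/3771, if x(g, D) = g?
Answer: -724765/2530341 ≈ -0.28643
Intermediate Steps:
x(2, 23)/4026 + (1317 - 1*2399)/3771 = 2/4026 + (1317 - 1*2399)/3771 = 2*(1/4026) + (1317 - 2399)*(1/3771) = 1/2013 - 1082*1/3771 = 1/2013 - 1082/3771 = -724765/2530341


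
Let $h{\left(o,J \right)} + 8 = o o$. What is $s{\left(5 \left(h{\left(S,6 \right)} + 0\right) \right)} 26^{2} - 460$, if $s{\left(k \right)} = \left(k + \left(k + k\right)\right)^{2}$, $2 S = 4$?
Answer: $2433140$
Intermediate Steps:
$S = 2$ ($S = \frac{1}{2} \cdot 4 = 2$)
$h{\left(o,J \right)} = -8 + o^{2}$ ($h{\left(o,J \right)} = -8 + o o = -8 + o^{2}$)
$s{\left(k \right)} = 9 k^{2}$ ($s{\left(k \right)} = \left(k + 2 k\right)^{2} = \left(3 k\right)^{2} = 9 k^{2}$)
$s{\left(5 \left(h{\left(S,6 \right)} + 0\right) \right)} 26^{2} - 460 = 9 \left(5 \left(\left(-8 + 2^{2}\right) + 0\right)\right)^{2} \cdot 26^{2} - 460 = 9 \left(5 \left(\left(-8 + 4\right) + 0\right)\right)^{2} \cdot 676 - 460 = 9 \left(5 \left(-4 + 0\right)\right)^{2} \cdot 676 - 460 = 9 \left(5 \left(-4\right)\right)^{2} \cdot 676 - 460 = 9 \left(-20\right)^{2} \cdot 676 - 460 = 9 \cdot 400 \cdot 676 - 460 = 3600 \cdot 676 - 460 = 2433600 - 460 = 2433140$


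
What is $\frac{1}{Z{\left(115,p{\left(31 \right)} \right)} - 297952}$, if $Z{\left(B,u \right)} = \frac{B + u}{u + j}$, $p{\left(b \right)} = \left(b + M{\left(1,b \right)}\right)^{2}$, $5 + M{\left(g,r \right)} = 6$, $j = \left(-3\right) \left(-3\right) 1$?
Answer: $- \frac{1033}{307783277} \approx -3.3563 \cdot 10^{-6}$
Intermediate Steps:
$j = 9$ ($j = 9 \cdot 1 = 9$)
$M{\left(g,r \right)} = 1$ ($M{\left(g,r \right)} = -5 + 6 = 1$)
$p{\left(b \right)} = \left(1 + b\right)^{2}$ ($p{\left(b \right)} = \left(b + 1\right)^{2} = \left(1 + b\right)^{2}$)
$Z{\left(B,u \right)} = \frac{B + u}{9 + u}$ ($Z{\left(B,u \right)} = \frac{B + u}{u + 9} = \frac{B + u}{9 + u}$)
$\frac{1}{Z{\left(115,p{\left(31 \right)} \right)} - 297952} = \frac{1}{\frac{115 + \left(1 + 31\right)^{2}}{9 + \left(1 + 31\right)^{2}} - 297952} = \frac{1}{\frac{115 + 32^{2}}{9 + 32^{2}} - 297952} = \frac{1}{\frac{115 + 1024}{9 + 1024} - 297952} = \frac{1}{\frac{1}{1033} \cdot 1139 - 297952} = \frac{1}{\frac{1139}{1033} - 297952} = \frac{1}{- \frac{307783277}{1033}} = - \frac{1033}{307783277}$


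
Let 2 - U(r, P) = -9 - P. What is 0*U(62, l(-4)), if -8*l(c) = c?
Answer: 0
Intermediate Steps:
l(c) = -c/8
U(r, P) = 11 + P (U(r, P) = 2 - (-9 - P) = 2 + (9 + P) = 11 + P)
0*U(62, l(-4)) = 0*(11 - ⅛*(-4)) = 0*(11 + ½) = 0*(23/2) = 0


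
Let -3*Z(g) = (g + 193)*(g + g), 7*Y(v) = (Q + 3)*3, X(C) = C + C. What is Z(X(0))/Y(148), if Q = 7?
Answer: 0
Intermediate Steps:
X(C) = 2*C
Y(v) = 30/7 (Y(v) = ((7 + 3)*3)/7 = (10*3)/7 = (1/7)*30 = 30/7)
Z(g) = -2*g*(193 + g)/3 (Z(g) = -(g + 193)*(g + g)/3 = -(193 + g)*2*g/3 = -2*g*(193 + g)/3)
Z(X(0))/Y(148) = (-2*2*0*(193 + 2*0)/3)/(30/7) = -2/3*0*(193 + 0)*(7/30) = -2/3*0*193*(7/30) = 0*(7/30) = 0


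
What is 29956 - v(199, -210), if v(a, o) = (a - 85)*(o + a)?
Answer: 31210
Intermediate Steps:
v(a, o) = (-85 + a)*(a + o)
29956 - v(199, -210) = 29956 - (199² - 85*199 - 85*(-210) + 199*(-210)) = 29956 - (39601 - 16915 + 17850 - 41790) = 29956 - 1*(-1254) = 29956 + 1254 = 31210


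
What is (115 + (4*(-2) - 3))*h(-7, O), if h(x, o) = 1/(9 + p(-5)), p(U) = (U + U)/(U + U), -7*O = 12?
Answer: 52/5 ≈ 10.400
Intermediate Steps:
O = -12/7 (O = -1/7*12 = -12/7 ≈ -1.7143)
p(U) = 1 (p(U) = (2*U)/((2*U)) = (2*U)*(1/(2*U)) = 1)
h(x, o) = 1/10 (h(x, o) = 1/(9 + 1) = 1/10)
(115 + (4*(-2) - 3))*h(-7, O) = (115 + (4*(-2) - 3))*(1/10) = (115 + (-8 - 3))*(1/10) = (115 - 11)*(1/10) = 104*(1/10) = 52/5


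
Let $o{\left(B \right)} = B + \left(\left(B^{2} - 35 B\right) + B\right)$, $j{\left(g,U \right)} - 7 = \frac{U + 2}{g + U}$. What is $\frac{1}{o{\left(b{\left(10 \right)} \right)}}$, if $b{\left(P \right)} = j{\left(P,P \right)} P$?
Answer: $\frac{1}{3268} \approx 0.000306$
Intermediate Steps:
$j{\left(g,U \right)} = 7 + \frac{2 + U}{U + g}$ ($j{\left(g,U \right)} = 7 + \frac{U + 2}{g + U} = 7 + \frac{2 + U}{U + g}$)
$b{\left(P \right)} = 1 + \frac{15 P}{2}$ ($b{\left(P \right)} = \frac{2 + 7 P + 8 P}{P + P} P = \frac{2 + 15 P}{2 P} P = 1 + \frac{15 P}{2}$)
$o{\left(B \right)} = B^{2} - 33 B$ ($o{\left(B \right)} = B + \left(B^{2} - 34 B\right) = B^{2} - 33 B$)
$\frac{1}{o{\left(b{\left(10 \right)} \right)}} = \frac{1}{\left(1 + \frac{15}{2} \cdot 10\right) \left(-33 + \left(1 + \frac{15}{2} \cdot 10\right)\right)} = \frac{1}{\left(1 + 75\right) \left(-33 + \left(1 + 75\right)\right)} = \frac{1}{76 \left(-33 + 76\right)} = \frac{1}{76 \cdot 43} = \frac{1}{3268}$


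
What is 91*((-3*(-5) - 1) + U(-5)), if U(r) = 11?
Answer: 2275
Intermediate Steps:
91*((-3*(-5) - 1) + U(-5)) = 91*((-3*(-5) - 1) + 11) = 91*((15 - 1) + 11) = 91*(14 + 11) = 91*25 = 2275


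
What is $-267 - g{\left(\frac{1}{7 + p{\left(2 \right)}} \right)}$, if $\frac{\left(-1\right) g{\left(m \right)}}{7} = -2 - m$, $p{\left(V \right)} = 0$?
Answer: $-282$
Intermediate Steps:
$g{\left(m \right)} = 14 + 7 m$ ($g{\left(m \right)} = - 7 \left(-2 - m\right) = 14 + 7 m$)
$-267 - g{\left(\frac{1}{7 + p{\left(2 \right)}} \right)} = -267 - \left(14 + \frac{7}{7 + 0}\right) = -267 - \left(14 + \frac{7}{7}\right) = -267 - \left(14 + 7 \cdot \frac{1}{7}\right) = -267 - \left(14 + 1\right) = -267 - 15 = -282$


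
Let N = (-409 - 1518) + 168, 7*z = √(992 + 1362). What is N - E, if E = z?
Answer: -1759 - √2354/7 ≈ -1765.9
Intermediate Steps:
z = √2354/7 (z = √(992 + 1362)/7 = √2354/7 ≈ 6.9311)
E = √2354/7 ≈ 6.9311
N = -1759 (N = -1927 + 168 = -1759)
N - E = -1759 - √2354/7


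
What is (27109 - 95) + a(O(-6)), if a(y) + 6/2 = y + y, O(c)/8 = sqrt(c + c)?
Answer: 27011 + 32*I*sqrt(3) ≈ 27011.0 + 55.426*I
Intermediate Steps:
O(c) = 8*sqrt(2)*sqrt(c) (O(c) = 8*sqrt(c + c) = 8*sqrt(2*c) = 8*(sqrt(2)*sqrt(c)) = 8*sqrt(2)*sqrt(c))
a(y) = -3 + 2*y (a(y) = -3 + (y + y) = -3 + 2*y)
(27109 - 95) + a(O(-6)) = (27109 - 95) + (-3 + 2*(8*sqrt(2)*sqrt(-6))) = 27014 + (-3 + 2*(8*sqrt(2)*(I*sqrt(6)))) = 27014 + (-3 + 2*(16*I*sqrt(3))) = 27014 + (-3 + 32*I*sqrt(3)) = 27011 + 32*I*sqrt(3)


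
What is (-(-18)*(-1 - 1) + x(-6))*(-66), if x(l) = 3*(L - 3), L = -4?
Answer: 3762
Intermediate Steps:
x(l) = -21 (x(l) = 3*(-4 - 3) = 3*(-7) = -21)
(-(-18)*(-1 - 1) + x(-6))*(-66) = (-(-18)*(-1 - 1) - 21)*(-66) = (-(-18)*(-2) - 21)*(-66) = (-18*2 - 21)*(-66) = (-36 - 21)*(-66) = -57*(-66) = 3762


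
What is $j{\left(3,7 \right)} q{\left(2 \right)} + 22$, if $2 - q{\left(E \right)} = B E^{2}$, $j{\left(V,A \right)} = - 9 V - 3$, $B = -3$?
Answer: $-398$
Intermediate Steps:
$j{\left(V,A \right)} = -3 - 9 V$
$q{\left(E \right)} = 2 + 3 E^{2}$ ($q{\left(E \right)} = 2 - - 3 E^{2} = 2 + 3 E^{2}$)
$j{\left(3,7 \right)} q{\left(2 \right)} + 22 = \left(-3 - 27\right) \left(2 + 3 \cdot 2^{2}\right) + 22 = \left(-3 - 27\right) \left(2 + 3 \cdot 4\right) + 22 = - 30 \left(2 + 12\right) + 22 = \left(-30\right) 14 + 22 = -420 + 22 = -398$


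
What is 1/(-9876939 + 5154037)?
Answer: -1/4722902 ≈ -2.1173e-7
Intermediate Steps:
1/(-9876939 + 5154037) = 1/(-4722902) = -1/4722902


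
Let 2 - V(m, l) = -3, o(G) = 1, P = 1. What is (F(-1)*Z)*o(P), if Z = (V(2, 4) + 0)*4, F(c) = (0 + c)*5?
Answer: -100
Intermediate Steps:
V(m, l) = 5 (V(m, l) = 2 - 1*(-3) = 2 + 3 = 5)
F(c) = 5*c (F(c) = c*5 = 5*c)
Z = 20 (Z = (5 + 0)*4 = 5*4 = 20)
(F(-1)*Z)*o(P) = ((5*(-1))*20)*1 = -5*20*1 = -100*1 = -100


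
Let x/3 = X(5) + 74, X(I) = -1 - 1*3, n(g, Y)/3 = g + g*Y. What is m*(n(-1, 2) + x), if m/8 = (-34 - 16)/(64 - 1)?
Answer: -26800/21 ≈ -1276.2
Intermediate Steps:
m = -400/63 (m = 8*((-34 - 16)/(64 - 1)) = 8*(-50/63) = -400/63 ≈ -6.3492)
n(g, Y) = 3*g + 3*Y*g (n(g, Y) = 3*(g + g*Y) = 3*(g + Y*g) = 3*g + 3*Y*g)
X(I) = -4 (X(I) = -1 - 3 = -4)
x = 210 (x = 3*(-4 + 74) = 3*70 = 210)
m*(n(-1, 2) + x) = -400*(3*(-1)*(1 + 2) + 210)/63 = -400*(3*(-1)*3 + 210)/63 = -400*(-9 + 210)/63 = -400/63*201 = -26800/21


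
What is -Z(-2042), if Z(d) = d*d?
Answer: -4169764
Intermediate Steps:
Z(d) = d²
-Z(-2042) = -1*(-2042)² = -1*4169764 = -4169764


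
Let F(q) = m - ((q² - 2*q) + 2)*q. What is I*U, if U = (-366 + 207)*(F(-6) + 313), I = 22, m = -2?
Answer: -2137278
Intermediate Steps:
F(q) = -2 - q*(2 + q² - 2*q) (F(q) = -2 - ((q² - 2*q) + 2)*q = -2 - (2 + q² - 2*q)*q = -2 - q*(2 + q² - 2*q))
U = -97149 (U = (-366 + 207)*((-2 - 1*(-6)³ - 2*(-6) + 2*(-6)²) + 313) = -159*((-2 - 1*(-216) + 12 + 2*36) + 313) = -159*((-2 + 216 + 12 + 72) + 313) = -159*(298 + 313) = -159*611 = -97149)
I*U = 22*(-97149) = -2137278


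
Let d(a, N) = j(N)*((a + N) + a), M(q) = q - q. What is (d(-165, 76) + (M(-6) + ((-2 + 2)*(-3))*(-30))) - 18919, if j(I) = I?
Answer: -38223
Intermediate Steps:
M(q) = 0
d(a, N) = N*(N + 2*a) (d(a, N) = N*((a + N) + a) = N*((N + a) + a) = N*(N + 2*a))
(d(-165, 76) + (M(-6) + ((-2 + 2)*(-3))*(-30))) - 18919 = (76*(76 + 2*(-165)) + (0 + ((-2 + 2)*(-3))*(-30))) - 18919 = (76*(76 - 330) + (0 + (0*(-3))*(-30))) - 18919 = (76*(-254) + (0 + 0*(-30))) - 18919 = (-19304 + (0 + 0)) - 18919 = (-19304 + 0) - 18919 = -19304 - 18919 = -38223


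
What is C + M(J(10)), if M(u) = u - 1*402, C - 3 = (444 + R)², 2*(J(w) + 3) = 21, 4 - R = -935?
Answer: 3824595/2 ≈ 1.9123e+6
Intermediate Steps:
R = 939 (R = 4 - 1*(-935) = 4 + 935 = 939)
J(w) = 15/2 (J(w) = -3 + (½)*21 = -3 + 21/2 = 15/2)
C = 1912692 (C = 3 + (444 + 939)² = 3 + 1383² = 3 + 1912689 = 1912692)
M(u) = -402 + u (M(u) = u - 402 = -402 + u)
C + M(J(10)) = 1912692 + (-402 + 15/2) = 1912692 - 789/2 = 3824595/2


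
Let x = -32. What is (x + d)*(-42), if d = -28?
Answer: 2520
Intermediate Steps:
(x + d)*(-42) = (-32 - 28)*(-42) = -60*(-42) = 2520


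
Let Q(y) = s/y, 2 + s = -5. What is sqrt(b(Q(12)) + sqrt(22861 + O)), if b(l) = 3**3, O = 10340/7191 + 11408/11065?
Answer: sqrt(8598188319075 + 564315*sqrt(7280904121885745))/564315 ≈ 13.349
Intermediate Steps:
s = -7 (s = -2 - 5 = -7)
Q(y) = -7/y
O = 4179724/1692945 (O = 10340*(1/7191) + 11408*(1/11065) = 220/153 + 11408/11065 = 4179724/1692945 ≈ 2.4689)
b(l) = 27
sqrt(b(Q(12)) + sqrt(22861 + O)) = sqrt(27 + sqrt(22861 + 4179724/1692945)) = sqrt(27 + sqrt(38706595369/1692945)) = sqrt(27 + sqrt(7280904121885745)/564315)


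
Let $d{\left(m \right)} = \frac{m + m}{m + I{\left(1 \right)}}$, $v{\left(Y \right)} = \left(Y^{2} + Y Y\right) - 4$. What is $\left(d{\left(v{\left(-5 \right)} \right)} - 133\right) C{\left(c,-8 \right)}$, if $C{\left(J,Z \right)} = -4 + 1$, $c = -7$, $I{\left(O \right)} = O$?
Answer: $\frac{18477}{47} \approx 393.13$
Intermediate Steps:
$v{\left(Y \right)} = -4 + 2 Y^{2}$ ($v{\left(Y \right)} = \left(Y^{2} + Y^{2}\right) - 4 = 2 Y^{2} - 4 = -4 + 2 Y^{2}$)
$C{\left(J,Z \right)} = -3$
$d{\left(m \right)} = \frac{2 m}{1 + m}$ ($d{\left(m \right)} = \frac{m + m}{m + 1} = \frac{2 m}{1 + m}$)
$\left(d{\left(v{\left(-5 \right)} \right)} - 133\right) C{\left(c,-8 \right)} = \left(\frac{2 \left(-4 + 2 \left(-5\right)^{2}\right)}{1 - \left(4 - 2 \left(-5\right)^{2}\right)} - 133\right) \left(-3\right) = \left(\frac{2 \left(-4 + 2 \cdot 25\right)}{1 + \left(-4 + 2 \cdot 25\right)} - 133\right) \left(-3\right) = \left(\frac{2 \left(-4 + 50\right)}{1 + \left(-4 + 50\right)} - 133\right) \left(-3\right) = \left(2 \cdot 46 \frac{1}{1 + 46} - 133\right) \left(-3\right) = \left(2 \cdot 46 \cdot \frac{1}{47} - 133\right) \left(-3\right) = \left(\frac{92}{47} - 133\right) \left(-3\right) = \left(- \frac{6159}{47}\right) \left(-3\right) = \frac{18477}{47}$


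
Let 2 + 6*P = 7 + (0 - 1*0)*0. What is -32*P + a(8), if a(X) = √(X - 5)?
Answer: -80/3 + √3 ≈ -24.935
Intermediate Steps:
P = ⅚ (P = -⅓ + (7 + (0 - 1*0)*0)/6 = -⅓ + (7 + (0 + 0)*0)/6 = -⅓ + (7 + 0*0)/6 = -⅓ + (7 + 0)/6 = -⅓ + (⅙)*7 = -⅓ + 7/6 = ⅚ ≈ 0.83333)
a(X) = √(-5 + X)
-32*P + a(8) = -32*⅚ + √(-5 + 8) = -80/3 + √3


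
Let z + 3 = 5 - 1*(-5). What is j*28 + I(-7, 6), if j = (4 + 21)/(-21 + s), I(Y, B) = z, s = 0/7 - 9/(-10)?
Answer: -5593/201 ≈ -27.826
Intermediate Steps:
z = 7 (z = -3 + (5 - 1*(-5)) = -3 + (5 + 5) = -3 + 10 = 7)
s = 9/10 (s = 0*(1/7) - 9*(-1/10) = 0 + 9/10 = 9/10 ≈ 0.90000)
I(Y, B) = 7
j = -250/201 (j = (4 + 21)/(-21 + 9/10) = 25/(-201/10) = 25*(-10/201) = -250/201 ≈ -1.2438)
j*28 + I(-7, 6) = -250/201*28 + 7 = -7000/201 + 7 = -5593/201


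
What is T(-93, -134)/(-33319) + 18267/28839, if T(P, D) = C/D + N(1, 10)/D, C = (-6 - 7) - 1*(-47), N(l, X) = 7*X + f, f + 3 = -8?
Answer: 27186732403/42919603298 ≈ 0.63343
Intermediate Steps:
f = -11 (f = -3 - 8 = -11)
N(l, X) = -11 + 7*X (N(l, X) = 7*X - 11 = -11 + 7*X)
C = 34 (C = -13 + 47 = 34)
T(P, D) = 93/D (T(P, D) = 34/D + (-11 + 7*10)/D = 34/D + (-11 + 70)/D = 34/D + 59/D = 93/D)
T(-93, -134)/(-33319) + 18267/28839 = (93/(-134))/(-33319) + 18267/28839 = (93*(-1/134))*(-1/33319) + 18267*(1/28839) = -93/134*(-1/33319) + 6089/9613 = 93/4464746 + 6089/9613 = 27186732403/42919603298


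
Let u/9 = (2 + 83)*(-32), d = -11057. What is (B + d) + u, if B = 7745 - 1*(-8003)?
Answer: -19789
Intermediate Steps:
B = 15748 (B = 7745 + 8003 = 15748)
u = -24480 (u = 9*((2 + 83)*(-32)) = 9*(85*(-32)) = 9*(-2720) = -24480)
(B + d) + u = (15748 - 11057) - 24480 = 4691 - 24480 = -19789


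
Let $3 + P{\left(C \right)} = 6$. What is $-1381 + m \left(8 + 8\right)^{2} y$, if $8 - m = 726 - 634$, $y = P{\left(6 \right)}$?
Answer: $-65893$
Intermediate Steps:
$P{\left(C \right)} = 3$ ($P{\left(C \right)} = -3 + 6 = 3$)
$y = 3$
$m = -84$ ($m = 8 - \left(726 - 634\right) = 8 - 92 = -84$)
$-1381 + m \left(8 + 8\right)^{2} y = -1381 - 84 \left(8 + 8\right)^{2} \cdot 3 = -1381 - 84 \cdot 16^{2} \cdot 3 = -1381 - 84 \cdot 256 \cdot 3 = -1381 - 64512 = -65893$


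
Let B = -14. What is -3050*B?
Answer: 42700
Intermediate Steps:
-3050*B = -3050*(-14) = 42700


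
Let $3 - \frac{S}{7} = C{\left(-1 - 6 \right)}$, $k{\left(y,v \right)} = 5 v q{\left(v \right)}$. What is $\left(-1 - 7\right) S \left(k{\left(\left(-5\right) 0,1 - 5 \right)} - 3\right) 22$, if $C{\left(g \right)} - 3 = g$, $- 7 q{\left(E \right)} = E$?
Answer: $124432$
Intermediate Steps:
$q{\left(E \right)} = - \frac{E}{7}$
$C{\left(g \right)} = 3 + g$
$k{\left(y,v \right)} = - \frac{5 v^{2}}{7}$ ($k{\left(y,v \right)} = 5 v \left(- \frac{v}{7}\right) = - \frac{5 v^{2}}{7}$)
$S = 49$ ($S = 21 - 7 \left(3 - 7\right) = 21 - -28 = 21 + 28 = 49$)
$\left(-1 - 7\right) S \left(k{\left(\left(-5\right) 0,1 - 5 \right)} - 3\right) 22 = \left(-1 - 7\right) 49 \left(- \frac{5 \left(1 - 5\right)^{2}}{7} - 3\right) 22 = \left(-8\right) 49 \left(- \frac{5 \left(-4\right)^{2}}{7} - 3\right) 22 = - 392 \left(\left(- \frac{5}{7}\right) 16 - 3\right) 22 = - 392 \left(- \frac{80}{7} - 3\right) 22 = \left(-392\right) \left(- \frac{101}{7}\right) 22 = 5656 \cdot 22 = 124432$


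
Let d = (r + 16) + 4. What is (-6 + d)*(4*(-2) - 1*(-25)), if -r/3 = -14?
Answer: 952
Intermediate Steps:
r = 42 (r = -3*(-14) = 42)
d = 62 (d = (42 + 16) + 4 = 58 + 4 = 62)
(-6 + d)*(4*(-2) - 1*(-25)) = (-6 + 62)*(4*(-2) - 1*(-25)) = 56*(-8 + 25) = 56*17 = 952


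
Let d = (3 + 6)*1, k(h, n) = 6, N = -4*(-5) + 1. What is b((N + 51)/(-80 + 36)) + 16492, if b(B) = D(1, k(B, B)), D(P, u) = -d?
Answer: 16483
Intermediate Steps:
N = 21 (N = 20 + 1 = 21)
d = 9 (d = 9*1 = 9)
D(P, u) = -9 (D(P, u) = -1*9 = -9)
b(B) = -9
b((N + 51)/(-80 + 36)) + 16492 = -9 + 16492 = 16483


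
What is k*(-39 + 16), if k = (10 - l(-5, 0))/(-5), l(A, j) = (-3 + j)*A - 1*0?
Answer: -23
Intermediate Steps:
l(A, j) = A*(-3 + j) (l(A, j) = A*(-3 + j) + 0 = A*(-3 + j))
k = 1 (k = (10 - (-5)*(-3 + 0))/(-5) = (10 - (-5)*(-3))*(-⅕) = (10 - 1*15)*(-⅕) = (10 - 15)*(-⅕) = -5*(-⅕) = 1)
k*(-39 + 16) = 1*(-39 + 16) = 1*(-23) = -23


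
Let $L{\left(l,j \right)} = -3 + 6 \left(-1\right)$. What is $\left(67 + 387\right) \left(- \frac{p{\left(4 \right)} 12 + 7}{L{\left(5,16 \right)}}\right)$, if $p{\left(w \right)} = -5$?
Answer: $- \frac{24062}{9} \approx -2673.6$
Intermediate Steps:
$L{\left(l,j \right)} = -9$ ($L{\left(l,j \right)} = -3 - 6 = -9$)
$\left(67 + 387\right) \left(- \frac{p{\left(4 \right)} 12 + 7}{L{\left(5,16 \right)}}\right) = \left(67 + 387\right) \left(- \frac{\left(-5\right) 12 + 7}{-9}\right) = 454 \left(- \frac{\left(-60 + 7\right) \left(-1\right)}{9}\right) = 454 \left(- \frac{\left(-53\right) \left(-1\right)}{9}\right) = 454 \left(\left(-1\right) \frac{53}{9}\right) = 454 \left(- \frac{53}{9}\right) = - \frac{24062}{9}$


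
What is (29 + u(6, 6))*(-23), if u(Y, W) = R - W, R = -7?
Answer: -368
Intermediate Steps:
u(Y, W) = -7 - W
(29 + u(6, 6))*(-23) = (29 + (-7 - 1*6))*(-23) = (29 + (-7 - 6))*(-23) = (29 - 13)*(-23) = 16*(-23) = -368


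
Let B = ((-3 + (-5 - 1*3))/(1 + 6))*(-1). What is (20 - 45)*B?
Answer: -275/7 ≈ -39.286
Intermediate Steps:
B = 11/7 (B = ((-3 + (-5 - 3))/7)*(-1) = ((-3 - 8)*(1/7))*(-1) = -11*1/7*(-1) = -11/7*(-1) = 11/7 ≈ 1.5714)
(20 - 45)*B = (20 - 45)*(11/7) = -25*11/7 = -275/7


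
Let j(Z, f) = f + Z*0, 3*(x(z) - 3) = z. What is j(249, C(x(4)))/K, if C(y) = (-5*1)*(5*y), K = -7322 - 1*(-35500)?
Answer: -325/84534 ≈ -0.0038446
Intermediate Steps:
x(z) = 3 + z/3
K = 28178 (K = -7322 + 35500 = 28178)
C(y) = -25*y
j(Z, f) = f (j(Z, f) = f + 0 = f)
j(249, C(x(4)))/K = -25*(3 + (⅓)*4)/28178 = -25*(3 + 4/3)*(1/28178) = -25*13/3*(1/28178) = -325/3*1/28178 = -325/84534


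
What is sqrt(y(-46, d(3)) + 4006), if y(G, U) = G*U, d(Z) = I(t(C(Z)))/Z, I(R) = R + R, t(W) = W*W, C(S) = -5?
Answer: sqrt(29154)/3 ≈ 56.915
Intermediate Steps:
t(W) = W**2
I(R) = 2*R
d(Z) = 50/Z (d(Z) = (2*(-5)**2)/Z = (2*25)/Z = 50/Z)
sqrt(y(-46, d(3)) + 4006) = sqrt(-2300/3 + 4006) = sqrt(9718/3) = sqrt(29154)/3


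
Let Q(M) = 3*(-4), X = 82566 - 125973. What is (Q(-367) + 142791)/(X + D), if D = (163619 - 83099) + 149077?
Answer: 142779/186190 ≈ 0.76685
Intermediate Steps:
D = 229597 (D = 80520 + 149077 = 229597)
X = -43407
Q(M) = -12
(Q(-367) + 142791)/(X + D) = (-12 + 142791)/(-43407 + 229597) = 142779/186190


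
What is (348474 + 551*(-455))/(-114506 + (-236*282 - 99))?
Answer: -97769/181157 ≈ -0.53969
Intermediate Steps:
(348474 + 551*(-455))/(-114506 + (-236*282 - 99)) = (348474 - 250705)/(-114506 + (-66552 - 99)) = 97769/(-114506 - 66651) = 97769/(-181157) = 97769*(-1/181157) = -97769/181157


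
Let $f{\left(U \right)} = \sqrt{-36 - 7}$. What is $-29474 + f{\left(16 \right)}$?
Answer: $-29474 + i \sqrt{43} \approx -29474.0 + 6.5574 i$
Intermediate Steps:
$f{\left(U \right)} = i \sqrt{43}$ ($f{\left(U \right)} = \sqrt{-43} = i \sqrt{43}$)
$-29474 + f{\left(16 \right)} = -29474 + i \sqrt{43}$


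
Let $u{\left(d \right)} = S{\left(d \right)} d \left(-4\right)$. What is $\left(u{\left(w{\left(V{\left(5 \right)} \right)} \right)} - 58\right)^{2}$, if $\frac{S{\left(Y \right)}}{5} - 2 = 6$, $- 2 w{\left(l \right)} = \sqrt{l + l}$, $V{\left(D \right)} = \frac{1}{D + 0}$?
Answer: $5924 - 1856 \sqrt{10} \approx 54.813$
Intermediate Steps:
$V{\left(D \right)} = \frac{1}{D}$
$w{\left(l \right)} = - \frac{\sqrt{2} \sqrt{l}}{2}$ ($w{\left(l \right)} = - \frac{\sqrt{l + l}}{2} = - \frac{\sqrt{2 l}}{2} = - \frac{\sqrt{2} \sqrt{l}}{2}$)
$S{\left(Y \right)} = 40$ ($S{\left(Y \right)} = 10 + 5 \cdot 6 = 10 + 30 = 40$)
$u{\left(d \right)} = - 160 d$ ($u{\left(d \right)} = 40 d \left(-4\right) = - 160 d$)
$\left(u{\left(w{\left(V{\left(5 \right)} \right)} \right)} - 58\right)^{2} = \left(- 160 \left(- \frac{\sqrt{2} \sqrt{\frac{1}{5}}}{2}\right) - 58\right)^{2} = \left(- 160 \left(- \frac{\sqrt{2}}{2 \sqrt{5}}\right) - 58\right)^{2} = \left(- 160 \left(- \frac{\sqrt{2} \frac{\sqrt{5}}{5}}{2}\right) - 58\right)^{2} = \left(- 160 \left(- \frac{\sqrt{10}}{10}\right) - 58\right)^{2} = \left(16 \sqrt{10} - 58\right)^{2} = \left(-58 + 16 \sqrt{10}\right)^{2}$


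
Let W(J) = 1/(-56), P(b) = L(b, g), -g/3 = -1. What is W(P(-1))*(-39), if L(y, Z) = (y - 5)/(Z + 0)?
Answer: 39/56 ≈ 0.69643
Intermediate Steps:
g = 3 (g = -3*(-1) = 3)
L(y, Z) = (-5 + y)/Z
P(b) = -5/3 + b/3 (P(b) = (-5 + b)/3 = -5/3 + b/3)
W(J) = -1/56
W(P(-1))*(-39) = -1/56*(-39) = 39/56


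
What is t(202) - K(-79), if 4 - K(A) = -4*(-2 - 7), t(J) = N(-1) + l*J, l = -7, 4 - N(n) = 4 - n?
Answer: -1383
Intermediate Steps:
N(n) = n (N(n) = 4 - (4 - n) = 4 + (-4 + n) = n)
t(J) = -1 - 7*J
K(A) = -32 (K(A) = 4 - (-4)*(-2 - 7) = 4 - (-4)*(-9) = 4 - 1*36 = 4 - 36 = -32)
t(202) - K(-79) = (-1 - 7*202) - 1*(-32) = (-1 - 1414) + 32 = -1415 + 32 = -1383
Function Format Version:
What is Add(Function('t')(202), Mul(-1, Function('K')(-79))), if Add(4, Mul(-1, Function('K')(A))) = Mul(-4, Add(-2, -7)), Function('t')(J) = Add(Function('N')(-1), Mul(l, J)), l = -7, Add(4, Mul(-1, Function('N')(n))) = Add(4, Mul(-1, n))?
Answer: -1383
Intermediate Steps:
Function('N')(n) = n (Function('N')(n) = Add(4, Mul(-1, Add(4, Mul(-1, n)))) = Add(4, Add(-4, n)) = n)
Function('t')(J) = Add(-1, Mul(-7, J))
Function('K')(A) = -32 (Function('K')(A) = Add(4, Mul(-1, Mul(-4, Add(-2, -7)))) = Add(4, Mul(-1, Mul(-4, -9))) = Add(4, Mul(-1, 36)) = Add(4, -36) = -32)
Add(Function('t')(202), Mul(-1, Function('K')(-79))) = Add(Add(-1, Mul(-7, 202)), Mul(-1, -32)) = Add(Add(-1, -1414), 32) = Add(-1415, 32) = -1383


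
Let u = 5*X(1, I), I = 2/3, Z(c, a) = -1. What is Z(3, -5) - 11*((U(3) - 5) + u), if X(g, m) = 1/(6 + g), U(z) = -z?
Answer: 554/7 ≈ 79.143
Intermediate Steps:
I = ⅔ (I = 2*(⅓) = ⅔ ≈ 0.66667)
u = 5/7 (u = 5/(6 + 1) = 5/7 ≈ 0.71429)
Z(3, -5) - 11*((U(3) - 5) + u) = -1 - 11*((-1*3 - 5) + 5/7) = -1 - 11*((-3 - 5) + 5/7) = -1 - 11*(-8 + 5/7) = -1 - 11*(-51/7) = -1 + 561/7 = 554/7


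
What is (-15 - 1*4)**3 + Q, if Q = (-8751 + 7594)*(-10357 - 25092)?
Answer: 41007634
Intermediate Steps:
Q = 41014493 (Q = -1157*(-35449) = 41014493)
(-15 - 1*4)**3 + Q = (-15 - 1*4)**3 + 41014493 = (-15 - 4)**3 + 41014493 = (-19)**3 + 41014493 = -6859 + 41014493 = 41007634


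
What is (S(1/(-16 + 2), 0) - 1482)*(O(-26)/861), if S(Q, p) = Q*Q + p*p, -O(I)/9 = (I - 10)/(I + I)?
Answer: 7842717/731276 ≈ 10.725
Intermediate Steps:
O(I) = -9*(-10 + I)/(2*I) (O(I) = -9*(I - 10)/(I + I) = -9*(-10 + I)/(2*I))
S(Q, p) = Q² + p²
(S(1/(-16 + 2), 0) - 1482)*(O(-26)/861) = (((1/(-16 + 2))² + 0²) - 1482)*((-9/2 + 45/(-26))/861) = (((1/(-14))² + 0) - 1482)*((-9/2 + 45*(-1/26))*(1/861)) = (((-1/14)² + 0) - 1482)*((-9/2 - 45/26)*(1/861)) = ((1/196 + 0) - 1482)*(-81/13*1/861) = (1/196 - 1482)*(-27/3731) = -290471/196*(-27/3731) = 7842717/731276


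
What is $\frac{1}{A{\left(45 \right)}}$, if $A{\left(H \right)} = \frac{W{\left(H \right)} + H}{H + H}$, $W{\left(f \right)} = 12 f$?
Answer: $\frac{2}{13} \approx 0.15385$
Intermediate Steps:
$A{\left(H \right)} = \frac{13}{2}$ ($A{\left(H \right)} = \frac{12 H + H}{H + H} = \frac{13 H}{2 H} = 13 H \frac{1}{2 H} = \frac{13}{2}$)
$\frac{1}{A{\left(45 \right)}} = \frac{1}{\frac{13}{2}} = \frac{2}{13}$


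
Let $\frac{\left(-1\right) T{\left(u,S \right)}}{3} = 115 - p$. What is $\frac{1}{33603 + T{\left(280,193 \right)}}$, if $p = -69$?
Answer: $\frac{1}{33051} \approx 3.0256 \cdot 10^{-5}$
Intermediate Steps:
$T{\left(u,S \right)} = -552$ ($T{\left(u,S \right)} = - 3 \left(115 - -69\right) = - 3 \left(115 + 69\right) = \left(-3\right) 184 = -552$)
$\frac{1}{33603 + T{\left(280,193 \right)}} = \frac{1}{33603 - 552} = \frac{1}{33051}$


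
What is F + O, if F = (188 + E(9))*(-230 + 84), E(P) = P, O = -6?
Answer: -28768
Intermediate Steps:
F = -28762 (F = (188 + 9)*(-230 + 84) = 197*(-146) = -28762)
F + O = -28762 - 6 = -28768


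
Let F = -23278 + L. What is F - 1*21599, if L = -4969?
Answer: -49846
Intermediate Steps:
F = -28247 (F = -23278 - 4969 = -28247)
F - 1*21599 = -28247 - 1*21599 = -28247 - 21599 = -49846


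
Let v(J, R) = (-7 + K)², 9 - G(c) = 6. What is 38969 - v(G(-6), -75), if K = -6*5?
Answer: 37600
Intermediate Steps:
G(c) = 3 (G(c) = 9 - 1*6 = 9 - 6 = 3)
K = -30 (K = -1*30 = -30)
v(J, R) = 1369 (v(J, R) = (-7 - 30)² = (-37)² = 1369)
38969 - v(G(-6), -75) = 38969 - 1*1369 = 38969 - 1369 = 37600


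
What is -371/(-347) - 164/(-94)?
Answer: 45891/16309 ≈ 2.8138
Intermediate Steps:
-371/(-347) - 164/(-94) = -371*(-1/347) - 164*(-1/94) = 371/347 + 82/47 = 45891/16309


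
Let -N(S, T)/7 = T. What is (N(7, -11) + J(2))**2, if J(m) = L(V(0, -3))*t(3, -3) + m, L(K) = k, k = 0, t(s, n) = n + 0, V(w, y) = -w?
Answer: 6241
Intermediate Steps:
N(S, T) = -7*T
t(s, n) = n
L(K) = 0
J(m) = m (J(m) = 0*(-3) + m = 0 + m = m)
(N(7, -11) + J(2))**2 = (-7*(-11) + 2)**2 = (77 + 2)**2 = 79**2 = 6241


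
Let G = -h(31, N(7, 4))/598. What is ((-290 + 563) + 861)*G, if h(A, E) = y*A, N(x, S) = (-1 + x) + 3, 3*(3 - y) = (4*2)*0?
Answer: -52731/299 ≈ -176.36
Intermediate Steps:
y = 3 (y = 3 - 4*2*0/3 = 3 - 8*0/3 = 3 - ⅓*0 = 3 + 0 = 3)
N(x, S) = 2 + x
h(A, E) = 3*A
G = -93/598 (G = -3*31/598 = -1*93*(1/598) = -93*1/598 = -93/598 ≈ -0.15552)
((-290 + 563) + 861)*G = ((-290 + 563) + 861)*(-93/598) = (273 + 861)*(-93/598) = 1134*(-93/598) = -52731/299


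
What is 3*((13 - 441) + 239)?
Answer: -567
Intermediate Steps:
3*((13 - 441) + 239) = 3*(-428 + 239) = 3*(-189) = -567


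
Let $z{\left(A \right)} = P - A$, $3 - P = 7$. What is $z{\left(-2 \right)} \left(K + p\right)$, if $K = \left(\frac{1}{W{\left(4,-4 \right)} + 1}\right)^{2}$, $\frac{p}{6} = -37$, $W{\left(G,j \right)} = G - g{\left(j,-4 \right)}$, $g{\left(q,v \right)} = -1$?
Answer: $\frac{7991}{18} \approx 443.94$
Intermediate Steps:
$P = -4$ ($P = 3 - 7 = -4$)
$z{\left(A \right)} = -4 - A$
$W{\left(G,j \right)} = 1 + G$ ($W{\left(G,j \right)} = G - -1 = G + 1 = 1 + G$)
$p = -222$ ($p = 6 \left(-37\right) = -222$)
$K = \frac{1}{36}$ ($K = \left(\frac{1}{\left(1 + 4\right) + 1}\right)^{2} = \left(\frac{1}{5 + 1}\right)^{2} = \left(\frac{1}{6}\right)^{2} = \frac{1}{36} \approx 0.027778$)
$z{\left(-2 \right)} \left(K + p\right) = \left(-4 - -2\right) \left(\frac{1}{36} - 222\right) = \left(-4 + 2\right) \left(- \frac{7991}{36}\right) = \left(-2\right) \left(- \frac{7991}{36}\right) = \frac{7991}{18}$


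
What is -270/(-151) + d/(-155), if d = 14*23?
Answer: -6772/23405 ≈ -0.28934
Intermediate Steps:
d = 322
-270/(-151) + d/(-155) = -270/(-151) + 322/(-155) = -270*(-1/151) + 322*(-1/155) = 270/151 - 322/155 = -6772/23405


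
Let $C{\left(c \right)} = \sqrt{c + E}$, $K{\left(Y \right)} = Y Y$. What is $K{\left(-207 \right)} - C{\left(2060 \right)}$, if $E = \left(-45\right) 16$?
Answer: $42849 - 2 \sqrt{335} \approx 42812.0$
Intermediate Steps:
$K{\left(Y \right)} = Y^{2}$
$E = -720$
$C{\left(c \right)} = \sqrt{-720 + c}$ ($C{\left(c \right)} = \sqrt{c - 720} = \sqrt{-720 + c}$)
$K{\left(-207 \right)} - C{\left(2060 \right)} = \left(-207\right)^{2} - \sqrt{-720 + 2060} = 42849 - \sqrt{1340} = 42849 - 2 \sqrt{335}$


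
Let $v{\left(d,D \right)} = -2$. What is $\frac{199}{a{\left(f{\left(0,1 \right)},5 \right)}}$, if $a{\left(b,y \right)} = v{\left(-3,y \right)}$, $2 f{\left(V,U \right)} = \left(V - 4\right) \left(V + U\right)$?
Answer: $- \frac{199}{2} \approx -99.5$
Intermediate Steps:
$f{\left(V,U \right)} = \frac{\left(-4 + V\right) \left(U + V\right)}{2}$ ($f{\left(V,U \right)} = \frac{\left(V - 4\right) \left(V + U\right)}{2} = \frac{\left(-4 + V\right) \left(U + V\right)}{2}$)
$a{\left(b,y \right)} = -2$
$\frac{199}{a{\left(f{\left(0,1 \right)},5 \right)}} = \frac{199}{-2} = 199 \left(- \frac{1}{2}\right) = - \frac{199}{2}$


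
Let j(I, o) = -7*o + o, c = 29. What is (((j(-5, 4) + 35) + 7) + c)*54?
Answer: 2538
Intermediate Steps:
j(I, o) = -6*o
(((j(-5, 4) + 35) + 7) + c)*54 = (((-6*4 + 35) + 7) + 29)*54 = (((-24 + 35) + 7) + 29)*54 = ((11 + 7) + 29)*54 = (18 + 29)*54 = 47*54 = 2538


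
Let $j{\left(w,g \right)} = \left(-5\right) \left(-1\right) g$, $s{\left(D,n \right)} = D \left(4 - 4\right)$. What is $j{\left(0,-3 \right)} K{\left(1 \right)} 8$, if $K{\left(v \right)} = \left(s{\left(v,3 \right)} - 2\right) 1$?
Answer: $240$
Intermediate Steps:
$s{\left(D,n \right)} = 0$ ($s{\left(D,n \right)} = D 0 = 0$)
$K{\left(v \right)} = -2$ ($K{\left(v \right)} = \left(0 - 2\right) 1 = \left(-2\right) 1 = -2$)
$j{\left(w,g \right)} = 5 g$
$j{\left(0,-3 \right)} K{\left(1 \right)} 8 = 5 \left(-3\right) \left(-2\right) 8 = \left(-15\right) \left(-2\right) 8 = 30 \cdot 8 = 240$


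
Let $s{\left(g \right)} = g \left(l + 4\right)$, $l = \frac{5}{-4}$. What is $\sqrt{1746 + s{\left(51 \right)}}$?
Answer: $\frac{\sqrt{7545}}{2} \approx 43.431$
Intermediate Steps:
$l = - \frac{5}{4}$ ($l = 5 \left(- \frac{1}{4}\right) = - \frac{5}{4} \approx -1.25$)
$s{\left(g \right)} = \frac{11 g}{4}$ ($s{\left(g \right)} = g \left(- \frac{5}{4} + 4\right) = g \frac{11}{4} = \frac{11 g}{4}$)
$\sqrt{1746 + s{\left(51 \right)}} = \sqrt{1746 + \frac{11}{4} \cdot 51} = \sqrt{1746 + \frac{561}{4}} = \sqrt{\frac{7545}{4}} = \frac{\sqrt{7545}}{2}$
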